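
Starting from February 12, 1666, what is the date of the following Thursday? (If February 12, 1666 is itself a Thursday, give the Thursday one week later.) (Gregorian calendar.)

Feb 12, 1666 is a Friday.
From Friday to the next Thursday is 6 days.
Feb 12, 1666 + 6 = Feb 18, 1666.

February 18, 1666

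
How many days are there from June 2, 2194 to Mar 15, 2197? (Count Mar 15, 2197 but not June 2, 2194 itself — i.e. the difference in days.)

Jun 2, 2194 → Jun 2, 2195: 365 days.
Jun 2, 2195 → Jun 2, 2196: 366 days (Feb 29, 2196 is in that span).
Jun 2, 2196 → Jul 2, 2196: 30 days (June has 30).
Jul 2, 2196 → Aug 2, 2196: 31 days (July has 31).
Aug 2, 2196 → Sep 2, 2196: 31 days (August has 31).
Sep 2, 2196 → Oct 2, 2196: 30 days (September has 30).
Oct 2, 2196 → Nov 2, 2196: 31 days (October has 31).
Nov 2, 2196 → Dec 2, 2196: 30 days (November has 30).
Dec 2, 2196 → Jan 2, 2197: 31 days (December has 31).
Jan 2, 2197 → Feb 2, 2197: 31 days (January has 31).
Feb 2, 2197 → Mar 2, 2197: 28 days (February has 28).
Mar 2, 2197 → Mar 15, 2197: 13 days.
Total: 1017 days.

1017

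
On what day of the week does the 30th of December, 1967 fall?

Saturday

Doomsday rule: the anchor day for the 1900s is Wednesday. For year 67: 67÷12 = 5 r 7, and 7÷4 = 1, so 5+7+1 = 13.
Wednesday + 13 ≡ Tuesday — that's 1967's doomsday.
In December the doomsday date is Dec 12.
Dec 30 is 18 days after Dec 12; 18 mod 7 = 4, so Tuesday + 4 = Saturday.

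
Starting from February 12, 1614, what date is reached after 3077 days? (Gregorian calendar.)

+365 (one year) → Feb 12, 1615 (2712 left).
+365 (one year) → Feb 12, 1616 (2347 left).
+366 (one year; includes Feb 29, 1616) → Feb 12, 1617 (1981 left).
+365 (one year) → Feb 12, 1618 (1616 left).
+365 (one year) → Feb 12, 1619 (1251 left).
+365 (one year) → Feb 12, 1620 (886 left).
+366 (one year; includes Feb 29, 1620) → Feb 12, 1621 (520 left).
+365 (one year) → Feb 12, 1622 (155 left).
Feb has 28 days: +17 → Mar 1, 1622 (138 left).
Mar has 31 days: +31 → Apr 1, 1622 (107 left).
Apr has 30 days: +30 → May 1, 1622 (77 left).
May has 31 days: +31 → Jun 1, 1622 (46 left).
Jun has 30 days: +30 → Jul 1, 1622 (16 left).
+16 → Jul 17, 1622.

July 17, 1622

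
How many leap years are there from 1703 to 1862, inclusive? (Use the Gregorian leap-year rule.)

Multiples of 4 in [1703,1862]: 40.
Of those, multiples of 100: 1 (not leap unless ÷400).
Multiples of 400: 0.
Leap years = 40 − 1 + 0 = 39.

39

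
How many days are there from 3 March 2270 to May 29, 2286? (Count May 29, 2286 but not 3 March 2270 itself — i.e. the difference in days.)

Mar 3, 2270 → Mar 3, 2271: 365 days.
Mar 3, 2271 → Mar 3, 2272: 366 days (Feb 29, 2272 is in that span).
Mar 3, 2272 → Mar 3, 2273: 365 days.
Mar 3, 2273 → Mar 3, 2274: 365 days.
Mar 3, 2274 → Mar 3, 2275: 365 days.
Mar 3, 2275 → Mar 3, 2276: 366 days (Feb 29, 2276 is in that span).
Mar 3, 2276 → Mar 3, 2277: 365 days.
Mar 3, 2277 → Mar 3, 2278: 365 days.
Mar 3, 2278 → Mar 3, 2279: 365 days.
Mar 3, 2279 → Mar 3, 2280: 366 days (Feb 29, 2280 is in that span).
Mar 3, 2280 → Mar 3, 2281: 365 days.
Mar 3, 2281 → Mar 3, 2282: 365 days.
Mar 3, 2282 → Mar 3, 2283: 365 days.
Mar 3, 2283 → Mar 3, 2284: 366 days (Feb 29, 2284 is in that span).
Mar 3, 2284 → Mar 3, 2285: 365 days.
Mar 3, 2285 → Mar 3, 2286: 365 days.
Mar 3, 2286 → Apr 3, 2286: 31 days (March has 31).
Apr 3, 2286 → May 3, 2286: 30 days (April has 30).
May 3, 2286 → May 29, 2286: 26 days.
Total: 5931 days.

5931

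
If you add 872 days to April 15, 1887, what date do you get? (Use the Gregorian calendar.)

+366 (one year; includes Feb 29, 1888) → Apr 15, 1888 (506 left).
+365 (one year) → Apr 15, 1889 (141 left).
Apr has 30 days: +16 → May 1, 1889 (125 left).
May has 31 days: +31 → Jun 1, 1889 (94 left).
Jun has 30 days: +30 → Jul 1, 1889 (64 left).
Jul has 31 days: +31 → Aug 1, 1889 (33 left).
Aug has 31 days: +31 → Sep 1, 1889 (2 left).
+2 → Sep 3, 1889.

September 3, 1889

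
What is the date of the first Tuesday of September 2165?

September 3, 2165

September 1, 2165 is a Sunday.
The first Tuesday is therefore September 3 (2 days later).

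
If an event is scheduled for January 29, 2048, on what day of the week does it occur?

Doomsday rule: the anchor day for the 2000s is Tuesday. For year 48: 48÷12 = 4 r 0, and 0÷4 = 0, so 4+0+0 = 4.
Tuesday + 4 ≡ Saturday — that's 2048's doomsday.
In January the doomsday date is Jan 4 (2048 is a leap year (divisible by 4)).
Jan 29 is 25 days after Jan 4; 25 mod 7 = 4, so Saturday + 4 = Wednesday.

Wednesday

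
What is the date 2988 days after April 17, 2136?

June 22, 2144

+365 (one year) → Apr 17, 2137 (2623 left).
+365 (one year) → Apr 17, 2138 (2258 left).
+365 (one year) → Apr 17, 2139 (1893 left).
+366 (one year; includes Feb 29, 2140) → Apr 17, 2140 (1527 left).
+365 (one year) → Apr 17, 2141 (1162 left).
+365 (one year) → Apr 17, 2142 (797 left).
+365 (one year) → Apr 17, 2143 (432 left).
+366 (one year; includes Feb 29, 2144) → Apr 17, 2144 (66 left).
Apr has 30 days: +14 → May 1, 2144 (52 left).
May has 31 days: +31 → Jun 1, 2144 (21 left).
+21 → Jun 22, 2144.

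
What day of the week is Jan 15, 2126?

Doomsday rule: the anchor day for the 2100s is Sunday. For year 26: 26÷12 = 2 r 2, and 2÷4 = 0, so 2+2+0 = 4.
Sunday + 4 ≡ Thursday — that's 2126's doomsday.
In January the doomsday date is Jan 3 (2126 is not a leap year).
Jan 15 is 12 days after Jan 3; 12 mod 7 = 5, so Thursday + 5 = Tuesday.

Tuesday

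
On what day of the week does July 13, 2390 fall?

Doomsday rule: the anchor day for the 2300s is Wednesday. For year 90: 90÷12 = 7 r 6, and 6÷4 = 1, so 7+6+1 = 14.
Wednesday + 14 ≡ Wednesday — that's 2390's doomsday.
In July the doomsday date is Jul 11.
Jul 13 is 2 days after Jul 11; 2 mod 7 = 2, so Wednesday + 2 = Friday.

Friday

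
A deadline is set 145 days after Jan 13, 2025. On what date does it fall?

Jan has 31 days: +19 → Feb 1, 2025 (126 left).
Feb has 28 days: +28 → Mar 1, 2025 (98 left).
Mar has 31 days: +31 → Apr 1, 2025 (67 left).
Apr has 30 days: +30 → May 1, 2025 (37 left).
May has 31 days: +31 → Jun 1, 2025 (6 left).
+6 → Jun 7, 2025.

June 7, 2025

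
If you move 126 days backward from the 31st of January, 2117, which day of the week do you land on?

First find the weekday of Jan 31, 2117. Doomsday rule: the anchor day for the 2100s is Sunday. For year 17: 17÷12 = 1 r 5, and 5÷4 = 1, so 1+5+1 = 7.
Sunday + 7 ≡ Sunday — that's 2117's doomsday.
In January the doomsday date is Jan 3 (2117 is not a leap year).
Jan 31 is 28 days after Jan 3; 28 mod 7 = 0, so Sunday + 0 = Sunday.
126 mod 7 = 0, so 126 days before a Sunday is Sunday − 0 = Sunday.

Sunday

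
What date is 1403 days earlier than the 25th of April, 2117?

−365 (one year) → Apr 25, 2116 (1038 left).
−366 (one year; includes Feb 29, 2116) → Apr 25, 2115 (672 left).
−365 (one year) → Apr 25, 2114 (307 left).
−25 → Mar 31, 2114 (end of Mar, 31 days; 282 left).
−31 → Feb 28, 2114 (end of Feb, 28 days; 251 left).
−28 → Jan 31, 2114 (end of Jan, 31 days; 223 left).
−31 → Dec 31, 2113 (end of Dec, 31 days; 192 left).
−31 → Nov 30, 2113 (end of Nov, 30 days; 161 left).
−30 → Oct 31, 2113 (end of Oct, 31 days; 131 left).
−31 → Sep 30, 2113 (end of Sep, 30 days; 100 left).
−30 → Aug 31, 2113 (end of Aug, 31 days; 70 left).
−31 → Jul 31, 2113 (end of Jul, 31 days; 39 left).
−31 → Jun 30, 2113 (end of Jun, 30 days; 8 left).
−8 → Jun 22, 2113.

June 22, 2113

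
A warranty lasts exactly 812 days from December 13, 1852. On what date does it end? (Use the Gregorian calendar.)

March 5, 1855

+365 (one year) → Dec 13, 1853 (447 left).
+365 (one year) → Dec 13, 1854 (82 left).
Dec has 31 days: +19 → Jan 1, 1855 (63 left).
Jan has 31 days: +31 → Feb 1, 1855 (32 left).
Feb has 28 days: +28 → Mar 1, 1855 (4 left).
+4 → Mar 5, 1855.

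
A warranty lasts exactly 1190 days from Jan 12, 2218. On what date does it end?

+365 (one year) → Jan 12, 2219 (825 left).
+365 (one year) → Jan 12, 2220 (460 left).
+366 (one year; includes Feb 29, 2220) → Jan 12, 2221 (94 left).
Jan has 31 days: +20 → Feb 1, 2221 (74 left).
Feb has 28 days: +28 → Mar 1, 2221 (46 left).
Mar has 31 days: +31 → Apr 1, 2221 (15 left).
+15 → Apr 16, 2221.

April 16, 2221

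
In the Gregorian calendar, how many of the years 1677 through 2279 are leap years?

145

Multiples of 4 in [1677,2279]: 150.
Of those, multiples of 100: 6 (not leap unless ÷400).
Multiples of 400: 1.
Leap years = 150 − 6 + 1 = 145.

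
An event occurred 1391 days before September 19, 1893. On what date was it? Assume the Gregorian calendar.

November 28, 1889

−365 (one year) → Sep 19, 1892 (1026 left).
−366 (one year; includes Feb 29, 1892) → Sep 19, 1891 (660 left).
−365 (one year) → Sep 19, 1890 (295 left).
−19 → Aug 31, 1890 (end of Aug, 31 days; 276 left).
−31 → Jul 31, 1890 (end of Jul, 31 days; 245 left).
−31 → Jun 30, 1890 (end of Jun, 30 days; 214 left).
−30 → May 31, 1890 (end of May, 31 days; 184 left).
−31 → Apr 30, 1890 (end of Apr, 30 days; 153 left).
−30 → Mar 31, 1890 (end of Mar, 31 days; 123 left).
−31 → Feb 28, 1890 (end of Feb, 28 days; 92 left).
−28 → Jan 31, 1890 (end of Jan, 31 days; 64 left).
−31 → Dec 31, 1889 (end of Dec, 31 days; 33 left).
−31 → Nov 30, 1889 (end of Nov, 30 days; 2 left).
−2 → Nov 28, 1889.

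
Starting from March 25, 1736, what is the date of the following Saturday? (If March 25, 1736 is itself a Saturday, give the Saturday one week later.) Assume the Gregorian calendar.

March 31, 1736

Mar 25, 1736 is a Sunday.
From Sunday to the next Saturday is 6 days.
Mar 25, 1736 + 6 = Mar 31, 1736.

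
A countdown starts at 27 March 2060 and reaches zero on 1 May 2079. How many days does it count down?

Mar 27, 2060 → Mar 27, 2061: 365 days.
Mar 27, 2061 → Mar 27, 2062: 365 days.
Mar 27, 2062 → Mar 27, 2063: 365 days.
Mar 27, 2063 → Mar 27, 2064: 366 days (Feb 29, 2064 is in that span).
Mar 27, 2064 → Mar 27, 2065: 365 days.
Mar 27, 2065 → Mar 27, 2066: 365 days.
Mar 27, 2066 → Mar 27, 2067: 365 days.
Mar 27, 2067 → Mar 27, 2068: 366 days (Feb 29, 2068 is in that span).
Mar 27, 2068 → Mar 27, 2069: 365 days.
Mar 27, 2069 → Mar 27, 2070: 365 days.
Mar 27, 2070 → Mar 27, 2071: 365 days.
Mar 27, 2071 → Mar 27, 2072: 366 days (Feb 29, 2072 is in that span).
Mar 27, 2072 → Mar 27, 2073: 365 days.
Mar 27, 2073 → Mar 27, 2074: 365 days.
Mar 27, 2074 → Mar 27, 2075: 365 days.
Mar 27, 2075 → Mar 27, 2076: 366 days (Feb 29, 2076 is in that span).
Mar 27, 2076 → Mar 27, 2077: 365 days.
Mar 27, 2077 → Mar 27, 2078: 365 days.
Mar 27, 2078 → Apr 27, 2078: 31 days (March has 31).
Apr 27, 2078 → May 27, 2078: 30 days (April has 30).
May 27, 2078 → Jun 27, 2078: 31 days (May has 31).
Jun 27, 2078 → Jul 27, 2078: 30 days (June has 30).
Jul 27, 2078 → Aug 27, 2078: 31 days (July has 31).
Aug 27, 2078 → Sep 27, 2078: 31 days (August has 31).
Sep 27, 2078 → Oct 27, 2078: 30 days (September has 30).
Oct 27, 2078 → Nov 27, 2078: 31 days (October has 31).
Nov 27, 2078 → Dec 27, 2078: 30 days (November has 30).
Dec 27, 2078 → Jan 27, 2079: 31 days (December has 31).
Jan 27, 2079 → Feb 27, 2079: 31 days (January has 31).
Feb 27, 2079 → Mar 27, 2079: 28 days (February has 28).
Mar 27, 2079 → Apr 27, 2079: 31 days (March has 31).
Apr 27, 2079 → May 1, 2079: 4 days.
Total: 6974 days.

6974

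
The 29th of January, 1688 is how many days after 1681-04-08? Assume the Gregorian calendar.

Apr 8, 1681 → Apr 8, 1682: 365 days.
Apr 8, 1682 → Apr 8, 1683: 365 days.
Apr 8, 1683 → Apr 8, 1684: 366 days (Feb 29, 1684 is in that span).
Apr 8, 1684 → Apr 8, 1685: 365 days.
Apr 8, 1685 → Apr 8, 1686: 365 days.
Apr 8, 1686 → Apr 8, 1687: 365 days.
Apr 8, 1687 → May 8, 1687: 30 days (April has 30).
May 8, 1687 → Jun 8, 1687: 31 days (May has 31).
Jun 8, 1687 → Jul 8, 1687: 30 days (June has 30).
Jul 8, 1687 → Aug 8, 1687: 31 days (July has 31).
Aug 8, 1687 → Sep 8, 1687: 31 days (August has 31).
Sep 8, 1687 → Oct 8, 1687: 30 days (September has 30).
Oct 8, 1687 → Nov 8, 1687: 31 days (October has 31).
Nov 8, 1687 → Dec 8, 1687: 30 days (November has 30).
Dec 8, 1687 → Jan 8, 1688: 31 days (December has 31).
Jan 8, 1688 → Jan 29, 1688: 21 days.
Total: 2487 days.

2487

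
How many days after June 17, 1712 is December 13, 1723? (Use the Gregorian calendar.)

Jun 17, 1712 → Jun 17, 1713: 365 days.
Jun 17, 1713 → Jun 17, 1714: 365 days.
Jun 17, 1714 → Jun 17, 1715: 365 days.
Jun 17, 1715 → Jun 17, 1716: 366 days (Feb 29, 1716 is in that span).
Jun 17, 1716 → Jun 17, 1717: 365 days.
Jun 17, 1717 → Jun 17, 1718: 365 days.
Jun 17, 1718 → Jun 17, 1719: 365 days.
Jun 17, 1719 → Jun 17, 1720: 366 days (Feb 29, 1720 is in that span).
Jun 17, 1720 → Jun 17, 1721: 365 days.
Jun 17, 1721 → Jun 17, 1722: 365 days.
Jun 17, 1722 → Jun 17, 1723: 365 days.
Jun 17, 1723 → Jul 17, 1723: 30 days (June has 30).
Jul 17, 1723 → Aug 17, 1723: 31 days (July has 31).
Aug 17, 1723 → Sep 17, 1723: 31 days (August has 31).
Sep 17, 1723 → Oct 17, 1723: 30 days (September has 30).
Oct 17, 1723 → Nov 17, 1723: 31 days (October has 31).
Nov 17, 1723 → Dec 13, 1723: 26 days.
Total: 4196 days.

4196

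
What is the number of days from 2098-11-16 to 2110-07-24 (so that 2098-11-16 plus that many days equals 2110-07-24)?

Nov 16, 2098 → Nov 16, 2099: 365 days.
Nov 16, 2099 → Nov 16, 2100: 365 days.
Nov 16, 2100 → Nov 16, 2101: 365 days.
Nov 16, 2101 → Nov 16, 2102: 365 days.
Nov 16, 2102 → Nov 16, 2103: 365 days.
Nov 16, 2103 → Nov 16, 2104: 366 days (Feb 29, 2104 is in that span).
Nov 16, 2104 → Nov 16, 2105: 365 days.
Nov 16, 2105 → Nov 16, 2106: 365 days.
Nov 16, 2106 → Nov 16, 2107: 365 days.
Nov 16, 2107 → Nov 16, 2108: 366 days (Feb 29, 2108 is in that span).
Nov 16, 2108 → Nov 16, 2109: 365 days.
Nov 16, 2109 → Dec 16, 2109: 30 days (November has 30).
Dec 16, 2109 → Jan 16, 2110: 31 days (December has 31).
Jan 16, 2110 → Feb 16, 2110: 31 days (January has 31).
Feb 16, 2110 → Mar 16, 2110: 28 days (February has 28).
Mar 16, 2110 → Apr 16, 2110: 31 days (March has 31).
Apr 16, 2110 → May 16, 2110: 30 days (April has 30).
May 16, 2110 → Jun 16, 2110: 31 days (May has 31).
Jun 16, 2110 → Jul 16, 2110: 30 days (June has 30).
Jul 16, 2110 → Jul 24, 2110: 8 days.
Total: 4267 days.

4267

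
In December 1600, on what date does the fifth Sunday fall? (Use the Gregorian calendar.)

December 1, 1600 is a Friday.
The first Sunday is therefore December 3 (2 days later).
The fifth Sunday is 3 + 4×7 = December 31.

December 31, 1600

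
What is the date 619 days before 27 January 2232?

May 18, 2230

−365 (one year) → Jan 27, 2231 (254 left).
−27 → Dec 31, 2230 (end of Dec, 31 days; 227 left).
−31 → Nov 30, 2230 (end of Nov, 30 days; 196 left).
−30 → Oct 31, 2230 (end of Oct, 31 days; 166 left).
−31 → Sep 30, 2230 (end of Sep, 30 days; 135 left).
−30 → Aug 31, 2230 (end of Aug, 31 days; 105 left).
−31 → Jul 31, 2230 (end of Jul, 31 days; 74 left).
−31 → Jun 30, 2230 (end of Jun, 30 days; 43 left).
−30 → May 31, 2230 (end of May, 31 days; 13 left).
−13 → May 18, 2230.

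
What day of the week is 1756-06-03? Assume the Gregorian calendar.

Doomsday rule: the anchor day for the 1700s is Sunday. For year 56: 56÷12 = 4 r 8, and 8÷4 = 2, so 4+8+2 = 14.
Sunday + 14 ≡ Sunday — that's 1756's doomsday.
In June the doomsday date is Jun 6.
Jun 3 is 3 days before Jun 6; 3 mod 7 = 3, so Sunday − 3 = Thursday.

Thursday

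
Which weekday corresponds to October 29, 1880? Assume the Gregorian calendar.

Friday

Doomsday rule: the anchor day for the 1800s is Friday. For year 80: 80÷12 = 6 r 8, and 8÷4 = 2, so 6+8+2 = 16.
Friday + 16 ≡ Sunday — that's 1880's doomsday.
In October the doomsday date is Oct 10.
Oct 29 is 19 days after Oct 10; 19 mod 7 = 5, so Sunday + 5 = Friday.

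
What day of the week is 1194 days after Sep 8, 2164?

First find the weekday of Sep 8, 2164. Doomsday rule: the anchor day for the 2100s is Sunday. For year 64: 64÷12 = 5 r 4, and 4÷4 = 1, so 5+4+1 = 10.
Sunday + 10 ≡ Wednesday — that's 2164's doomsday.
In September the doomsday date is Sep 5.
Sep 8 is 3 days after Sep 5; 3 mod 7 = 3, so Wednesday + 3 = Saturday.
1194 mod 7 = 4, so 1194 days after a Saturday is Saturday + 4 = Wednesday.

Wednesday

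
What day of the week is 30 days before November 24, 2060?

Monday

Nov 24, 2060 is a Wednesday.
30 mod 7 = 2, so 30 days before a Wednesday is Wednesday − 2 = Monday.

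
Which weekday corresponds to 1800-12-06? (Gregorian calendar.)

Doomsday rule: the anchor day for the 1800s is Friday. For year 00: 0÷12 = 0 r 0, and 0÷4 = 0, so 0+0+0 = 0.
Friday + 0 ≡ Friday — that's 1800's doomsday.
In December the doomsday date is Dec 12.
Dec 6 is 6 days before Dec 12; 6 mod 7 = 6, so Friday − 6 = Saturday.

Saturday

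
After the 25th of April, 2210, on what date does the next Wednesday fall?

Apr 25, 2210 is a Wednesday.
From Wednesday to the next Wednesday is 7 days.
Apr 25, 2210 + 7 = May 2, 2210.

May 2, 2210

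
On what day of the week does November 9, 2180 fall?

January 1, 2180 is a Saturday.
Jan 1, 2180 → Feb 1, 2180: 31 days (January has 31).
Feb 1, 2180 → Mar 1, 2180: 29 days (February has 29).
Mar 1, 2180 → Apr 1, 2180: 31 days (March has 31).
Apr 1, 2180 → May 1, 2180: 30 days (April has 30).
May 1, 2180 → Jun 1, 2180: 31 days (May has 31).
Jun 1, 2180 → Jul 1, 2180: 30 days (June has 30).
Jul 1, 2180 → Aug 1, 2180: 31 days (July has 31).
Aug 1, 2180 → Sep 1, 2180: 31 days (August has 31).
Sep 1, 2180 → Oct 1, 2180: 30 days (September has 30).
Oct 1, 2180 → Nov 1, 2180: 31 days (October has 31).
Nov 1, 2180 → Nov 9, 2180: 8 days.
Total: 313 days.
313 mod 7 = 5, so Saturday + 5 = Thursday.

Thursday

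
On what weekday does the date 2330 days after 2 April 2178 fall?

Wednesday

First find the weekday of Apr 2, 2178. Doomsday rule: the anchor day for the 2100s is Sunday. For year 78: 78÷12 = 6 r 6, and 6÷4 = 1, so 6+6+1 = 13.
Sunday + 13 ≡ Saturday — that's 2178's doomsday.
In April the doomsday date is Apr 4.
Apr 2 is 2 days before Apr 4; 2 mod 7 = 2, so Saturday − 2 = Thursday.
2330 mod 7 = 6, so 2330 days after a Thursday is Thursday + 6 = Wednesday.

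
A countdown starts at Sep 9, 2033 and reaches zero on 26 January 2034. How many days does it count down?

Sep 9, 2033 → Oct 9, 2033: 30 days (September has 30).
Oct 9, 2033 → Nov 9, 2033: 31 days (October has 31).
Nov 9, 2033 → Dec 9, 2033: 30 days (November has 30).
Dec 9, 2033 → Jan 9, 2034: 31 days (December has 31).
Jan 9, 2034 → Jan 26, 2034: 17 days.
Total: 139 days.

139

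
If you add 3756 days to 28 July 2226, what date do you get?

+365 (one year) → Jul 28, 2227 (3391 left).
+366 (one year; includes Feb 29, 2228) → Jul 28, 2228 (3025 left).
+365 (one year) → Jul 28, 2229 (2660 left).
+365 (one year) → Jul 28, 2230 (2295 left).
+365 (one year) → Jul 28, 2231 (1930 left).
+366 (one year; includes Feb 29, 2232) → Jul 28, 2232 (1564 left).
+365 (one year) → Jul 28, 2233 (1199 left).
+365 (one year) → Jul 28, 2234 (834 left).
+365 (one year) → Jul 28, 2235 (469 left).
+366 (one year; includes Feb 29, 2236) → Jul 28, 2236 (103 left).
Jul has 31 days: +4 → Aug 1, 2236 (99 left).
Aug has 31 days: +31 → Sep 1, 2236 (68 left).
Sep has 30 days: +30 → Oct 1, 2236 (38 left).
Oct has 31 days: +31 → Nov 1, 2236 (7 left).
+7 → Nov 8, 2236.

November 8, 2236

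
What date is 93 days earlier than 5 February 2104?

November 4, 2103

−5 → Jan 31, 2104 (end of Jan, 31 days; 88 left).
−31 → Dec 31, 2103 (end of Dec, 31 days; 57 left).
−31 → Nov 30, 2103 (end of Nov, 30 days; 26 left).
−26 → Nov 4, 2103.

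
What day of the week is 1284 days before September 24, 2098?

First find the weekday of Sep 24, 2098. Doomsday rule: the anchor day for the 2000s is Tuesday. For year 98: 98÷12 = 8 r 2, and 2÷4 = 0, so 8+2+0 = 10.
Tuesday + 10 ≡ Friday — that's 2098's doomsday.
In September the doomsday date is Sep 5.
Sep 24 is 19 days after Sep 5; 19 mod 7 = 5, so Friday + 5 = Wednesday.
1284 mod 7 = 3, so 1284 days before a Wednesday is Wednesday − 3 = Sunday.

Sunday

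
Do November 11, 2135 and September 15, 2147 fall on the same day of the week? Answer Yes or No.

From Nov 11, 2135 to Sep 15, 2147 is 4326 days.
4326 mod 7 = 0, so they are the same weekday.
(Nov 11, 2135 is a Friday; Sep 15, 2147 is a Friday.)

Yes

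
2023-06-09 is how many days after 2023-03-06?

95

Mar 6, 2023 → Apr 6, 2023: 31 days (March has 31).
Apr 6, 2023 → May 6, 2023: 30 days (April has 30).
May 6, 2023 → Jun 6, 2023: 31 days (May has 31).
Jun 6, 2023 → Jun 9, 2023: 3 days.
Total: 95 days.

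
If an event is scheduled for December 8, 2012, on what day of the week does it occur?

Doomsday rule: the anchor day for the 2000s is Tuesday. For year 12: 12÷12 = 1 r 0, and 0÷4 = 0, so 1+0+0 = 1.
Tuesday + 1 ≡ Wednesday — that's 2012's doomsday.
In December the doomsday date is Dec 12.
Dec 8 is 4 days before Dec 12; 4 mod 7 = 4, so Wednesday − 4 = Saturday.

Saturday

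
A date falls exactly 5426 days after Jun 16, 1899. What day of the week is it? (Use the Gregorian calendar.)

Saturday

First find the weekday of Jun 16, 1899. Doomsday rule: the anchor day for the 1800s is Friday. For year 99: 99÷12 = 8 r 3, and 3÷4 = 0, so 8+3+0 = 11.
Friday + 11 ≡ Tuesday — that's 1899's doomsday.
In June the doomsday date is Jun 6.
Jun 16 is 10 days after Jun 6; 10 mod 7 = 3, so Tuesday + 3 = Friday.
5426 mod 7 = 1, so 5426 days after a Friday is Friday + 1 = Saturday.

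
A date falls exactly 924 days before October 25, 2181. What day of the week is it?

Thursday

Oct 25, 2181 is a Thursday.
924 mod 7 = 0, so 924 days before a Thursday is Thursday − 0 = Thursday.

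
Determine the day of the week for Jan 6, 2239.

Sunday

January 1, 2239 is a Tuesday.
Jan 1, 2239 → Jan 6, 2239: 5 days.
Total: 5 days.
5 mod 7 = 5, so Tuesday + 5 = Sunday.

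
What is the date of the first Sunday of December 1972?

December 1, 1972 is a Friday.
The first Sunday is therefore December 3 (2 days later).

December 3, 1972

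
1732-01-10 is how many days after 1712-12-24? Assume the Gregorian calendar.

Dec 24, 1712 → Dec 24, 1713: 365 days.
Dec 24, 1713 → Dec 24, 1714: 365 days.
Dec 24, 1714 → Dec 24, 1715: 365 days.
Dec 24, 1715 → Dec 24, 1716: 366 days (Feb 29, 1716 is in that span).
Dec 24, 1716 → Dec 24, 1717: 365 days.
Dec 24, 1717 → Dec 24, 1718: 365 days.
Dec 24, 1718 → Dec 24, 1719: 365 days.
Dec 24, 1719 → Dec 24, 1720: 366 days (Feb 29, 1720 is in that span).
Dec 24, 1720 → Dec 24, 1721: 365 days.
Dec 24, 1721 → Dec 24, 1722: 365 days.
Dec 24, 1722 → Dec 24, 1723: 365 days.
Dec 24, 1723 → Dec 24, 1724: 366 days (Feb 29, 1724 is in that span).
Dec 24, 1724 → Dec 24, 1725: 365 days.
Dec 24, 1725 → Dec 24, 1726: 365 days.
Dec 24, 1726 → Dec 24, 1727: 365 days.
Dec 24, 1727 → Dec 24, 1728: 366 days (Feb 29, 1728 is in that span).
Dec 24, 1728 → Dec 24, 1729: 365 days.
Dec 24, 1729 → Dec 24, 1730: 365 days.
Dec 24, 1730 → Jan 24, 1731: 31 days (December has 31).
Jan 24, 1731 → Feb 24, 1731: 31 days (January has 31).
Feb 24, 1731 → Mar 24, 1731: 28 days (February has 28).
Mar 24, 1731 → Apr 24, 1731: 31 days (March has 31).
Apr 24, 1731 → May 24, 1731: 30 days (April has 30).
May 24, 1731 → Jun 24, 1731: 31 days (May has 31).
Jun 24, 1731 → Jul 24, 1731: 30 days (June has 30).
Jul 24, 1731 → Aug 24, 1731: 31 days (July has 31).
Aug 24, 1731 → Sep 24, 1731: 31 days (August has 31).
Sep 24, 1731 → Oct 24, 1731: 30 days (September has 30).
Oct 24, 1731 → Nov 24, 1731: 31 days (October has 31).
Nov 24, 1731 → Dec 24, 1731: 30 days (November has 30).
Dec 24, 1731 → Jan 10, 1732: 17 days.
Total: 6956 days.

6956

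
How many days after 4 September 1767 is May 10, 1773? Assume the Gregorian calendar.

2075

Sep 4, 1767 → Sep 4, 1768: 366 days (Feb 29, 1768 is in that span).
Sep 4, 1768 → Sep 4, 1769: 365 days.
Sep 4, 1769 → Sep 4, 1770: 365 days.
Sep 4, 1770 → Sep 4, 1771: 365 days.
Sep 4, 1771 → Sep 4, 1772: 366 days (Feb 29, 1772 is in that span).
Sep 4, 1772 → Oct 4, 1772: 30 days (September has 30).
Oct 4, 1772 → Nov 4, 1772: 31 days (October has 31).
Nov 4, 1772 → Dec 4, 1772: 30 days (November has 30).
Dec 4, 1772 → Jan 4, 1773: 31 days (December has 31).
Jan 4, 1773 → Feb 4, 1773: 31 days (January has 31).
Feb 4, 1773 → Mar 4, 1773: 28 days (February has 28).
Mar 4, 1773 → Apr 4, 1773: 31 days (March has 31).
Apr 4, 1773 → May 4, 1773: 30 days (April has 30).
May 4, 1773 → May 10, 1773: 6 days.
Total: 2075 days.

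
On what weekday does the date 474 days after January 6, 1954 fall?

Monday

Jan 6, 1954 is a Wednesday.
474 mod 7 = 5, so 474 days after a Wednesday is Wednesday + 5 = Monday.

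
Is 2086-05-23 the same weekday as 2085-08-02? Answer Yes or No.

Yes

From Aug 2, 2085 to May 23, 2086 is 294 days.
294 mod 7 = 0, so they are the same weekday.
(Aug 2, 2085 is a Thursday; May 23, 2086 is a Thursday.)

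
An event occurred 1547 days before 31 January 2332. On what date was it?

November 6, 2327

−365 (one year) → Jan 31, 2331 (1182 left).
−365 (one year) → Jan 31, 2330 (817 left).
−365 (one year) → Jan 31, 2329 (452 left).
−366 (one year; includes Feb 29, 2328) → Jan 31, 2328 (86 left).
−31 → Dec 31, 2327 (end of Dec, 31 days; 55 left).
−31 → Nov 30, 2327 (end of Nov, 30 days; 24 left).
−24 → Nov 6, 2327.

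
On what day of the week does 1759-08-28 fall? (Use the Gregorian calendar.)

Tuesday

Doomsday rule: the anchor day for the 1700s is Sunday. For year 59: 59÷12 = 4 r 11, and 11÷4 = 2, so 4+11+2 = 17.
Sunday + 17 ≡ Wednesday — that's 1759's doomsday.
In August the doomsday date is Aug 8.
Aug 28 is 20 days after Aug 8; 20 mod 7 = 6, so Wednesday + 6 = Tuesday.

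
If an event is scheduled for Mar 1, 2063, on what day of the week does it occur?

Doomsday rule: the anchor day for the 2000s is Tuesday. For year 63: 63÷12 = 5 r 3, and 3÷4 = 0, so 5+3+0 = 8.
Tuesday + 8 ≡ Wednesday — that's 2063's doomsday.
In March the doomsday date is Mar 14.
Mar 1 is 13 days before Mar 14; 13 mod 7 = 6, so Wednesday − 6 = Thursday.

Thursday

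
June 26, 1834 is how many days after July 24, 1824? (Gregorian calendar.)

Jul 24, 1824 → Jul 24, 1825: 365 days.
Jul 24, 1825 → Jul 24, 1826: 365 days.
Jul 24, 1826 → Jul 24, 1827: 365 days.
Jul 24, 1827 → Jul 24, 1828: 366 days (Feb 29, 1828 is in that span).
Jul 24, 1828 → Jul 24, 1829: 365 days.
Jul 24, 1829 → Jul 24, 1830: 365 days.
Jul 24, 1830 → Jul 24, 1831: 365 days.
Jul 24, 1831 → Jul 24, 1832: 366 days (Feb 29, 1832 is in that span).
Jul 24, 1832 → Jul 24, 1833: 365 days.
Jul 24, 1833 → Aug 24, 1833: 31 days (July has 31).
Aug 24, 1833 → Sep 24, 1833: 31 days (August has 31).
Sep 24, 1833 → Oct 24, 1833: 30 days (September has 30).
Oct 24, 1833 → Nov 24, 1833: 31 days (October has 31).
Nov 24, 1833 → Dec 24, 1833: 30 days (November has 30).
Dec 24, 1833 → Jan 24, 1834: 31 days (December has 31).
Jan 24, 1834 → Feb 24, 1834: 31 days (January has 31).
Feb 24, 1834 → Mar 24, 1834: 28 days (February has 28).
Mar 24, 1834 → Apr 24, 1834: 31 days (March has 31).
Apr 24, 1834 → May 24, 1834: 30 days (April has 30).
May 24, 1834 → Jun 24, 1834: 31 days (May has 31).
Jun 24, 1834 → Jun 26, 1834: 2 days.
Total: 3624 days.

3624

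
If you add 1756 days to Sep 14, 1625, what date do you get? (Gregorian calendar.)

July 6, 1630

+365 (one year) → Sep 14, 1626 (1391 left).
+365 (one year) → Sep 14, 1627 (1026 left).
+366 (one year; includes Feb 29, 1628) → Sep 14, 1628 (660 left).
+365 (one year) → Sep 14, 1629 (295 left).
Sep has 30 days: +17 → Oct 1, 1629 (278 left).
Oct has 31 days: +31 → Nov 1, 1629 (247 left).
Nov has 30 days: +30 → Dec 1, 1629 (217 left).
Dec has 31 days: +31 → Jan 1, 1630 (186 left).
Jan has 31 days: +31 → Feb 1, 1630 (155 left).
Feb has 28 days: +28 → Mar 1, 1630 (127 left).
Mar has 31 days: +31 → Apr 1, 1630 (96 left).
Apr has 30 days: +30 → May 1, 1630 (66 left).
May has 31 days: +31 → Jun 1, 1630 (35 left).
Jun has 30 days: +30 → Jul 1, 1630 (5 left).
+5 → Jul 6, 1630.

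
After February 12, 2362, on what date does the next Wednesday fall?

Feb 12, 2362 is a Monday.
From Monday to the next Wednesday is 2 days.
Feb 12, 2362 + 2 = Feb 14, 2362.

February 14, 2362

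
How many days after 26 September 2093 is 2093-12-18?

Sep 26, 2093 → Oct 26, 2093: 30 days (September has 30).
Oct 26, 2093 → Nov 26, 2093: 31 days (October has 31).
Nov 26, 2093 → Dec 18, 2093: 22 days.
Total: 83 days.

83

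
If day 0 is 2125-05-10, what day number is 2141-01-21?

5735

May 10, 2125 → May 10, 2126: 365 days.
May 10, 2126 → May 10, 2127: 365 days.
May 10, 2127 → May 10, 2128: 366 days (Feb 29, 2128 is in that span).
May 10, 2128 → May 10, 2129: 365 days.
May 10, 2129 → May 10, 2130: 365 days.
May 10, 2130 → May 10, 2131: 365 days.
May 10, 2131 → May 10, 2132: 366 days (Feb 29, 2132 is in that span).
May 10, 2132 → May 10, 2133: 365 days.
May 10, 2133 → May 10, 2134: 365 days.
May 10, 2134 → May 10, 2135: 365 days.
May 10, 2135 → May 10, 2136: 366 days (Feb 29, 2136 is in that span).
May 10, 2136 → May 10, 2137: 365 days.
May 10, 2137 → May 10, 2138: 365 days.
May 10, 2138 → May 10, 2139: 365 days.
May 10, 2139 → May 10, 2140: 366 days (Feb 29, 2140 is in that span).
May 10, 2140 → Jun 10, 2140: 31 days (May has 31).
Jun 10, 2140 → Jul 10, 2140: 30 days (June has 30).
Jul 10, 2140 → Aug 10, 2140: 31 days (July has 31).
Aug 10, 2140 → Sep 10, 2140: 31 days (August has 31).
Sep 10, 2140 → Oct 10, 2140: 30 days (September has 30).
Oct 10, 2140 → Nov 10, 2140: 31 days (October has 31).
Nov 10, 2140 → Dec 10, 2140: 30 days (November has 30).
Dec 10, 2140 → Jan 10, 2141: 31 days (December has 31).
Jan 10, 2141 → Jan 21, 2141: 11 days.
Total: 5735 days.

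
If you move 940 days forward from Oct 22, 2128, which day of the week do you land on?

Sunday

Oct 22, 2128 is a Friday.
940 mod 7 = 2, so 940 days after a Friday is Friday + 2 = Sunday.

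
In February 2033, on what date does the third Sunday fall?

February 20, 2033

February 1, 2033 is a Tuesday.
The first Sunday is therefore February 6 (5 days later).
The third Sunday is 6 + 2×7 = February 20.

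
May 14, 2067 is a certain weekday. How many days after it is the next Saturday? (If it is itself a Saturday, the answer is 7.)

May 14, 2067 is a Saturday.
From Saturday to the next Saturday is 7 days.

7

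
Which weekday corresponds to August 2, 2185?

Doomsday rule: the anchor day for the 2100s is Sunday. For year 85: 85÷12 = 7 r 1, and 1÷4 = 0, so 7+1+0 = 8.
Sunday + 8 ≡ Monday — that's 2185's doomsday.
In August the doomsday date is Aug 8.
Aug 2 is 6 days before Aug 8; 6 mod 7 = 6, so Monday − 6 = Tuesday.

Tuesday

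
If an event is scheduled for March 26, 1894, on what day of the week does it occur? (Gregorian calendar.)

January 1, 1894 is a Monday.
Jan 1, 1894 → Feb 1, 1894: 31 days (January has 31).
Feb 1, 1894 → Mar 1, 1894: 28 days (February has 28).
Mar 1, 1894 → Mar 26, 1894: 25 days.
Total: 84 days.
84 mod 7 = 0, so Monday + 0 = Monday.

Monday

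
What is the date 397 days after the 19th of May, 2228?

June 20, 2229

May has 31 days: +13 → Jun 1, 2228 (384 left).
Jun has 30 days: +30 → Jul 1, 2228 (354 left).
Jul has 31 days: +31 → Aug 1, 2228 (323 left).
Aug has 31 days: +31 → Sep 1, 2228 (292 left).
Sep has 30 days: +30 → Oct 1, 2228 (262 left).
Oct has 31 days: +31 → Nov 1, 2228 (231 left).
Nov has 30 days: +30 → Dec 1, 2228 (201 left).
Dec has 31 days: +31 → Jan 1, 2229 (170 left).
Jan has 31 days: +31 → Feb 1, 2229 (139 left).
Feb has 28 days: +28 → Mar 1, 2229 (111 left).
Mar has 31 days: +31 → Apr 1, 2229 (80 left).
Apr has 30 days: +30 → May 1, 2229 (50 left).
May has 31 days: +31 → Jun 1, 2229 (19 left).
+19 → Jun 20, 2229.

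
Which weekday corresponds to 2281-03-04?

Doomsday rule: the anchor day for the 2200s is Friday. For year 81: 81÷12 = 6 r 9, and 9÷4 = 2, so 6+9+2 = 17.
Friday + 17 ≡ Monday — that's 2281's doomsday.
In March the doomsday date is Mar 14.
Mar 4 is 10 days before Mar 14; 10 mod 7 = 3, so Monday − 3 = Friday.

Friday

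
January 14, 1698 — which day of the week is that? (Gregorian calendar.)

Doomsday rule: the anchor day for the 1600s is Tuesday. For year 98: 98÷12 = 8 r 2, and 2÷4 = 0, so 8+2+0 = 10.
Tuesday + 10 ≡ Friday — that's 1698's doomsday.
In January the doomsday date is Jan 3 (1698 is not a leap year).
Jan 14 is 11 days after Jan 3; 11 mod 7 = 4, so Friday + 4 = Tuesday.

Tuesday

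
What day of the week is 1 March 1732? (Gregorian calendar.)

Doomsday rule: the anchor day for the 1700s is Sunday. For year 32: 32÷12 = 2 r 8, and 8÷4 = 2, so 2+8+2 = 12.
Sunday + 12 ≡ Friday — that's 1732's doomsday.
In March the doomsday date is Mar 14.
Mar 1 is 13 days before Mar 14; 13 mod 7 = 6, so Friday − 6 = Saturday.

Saturday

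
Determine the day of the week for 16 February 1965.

Doomsday rule: the anchor day for the 1900s is Wednesday. For year 65: 65÷12 = 5 r 5, and 5÷4 = 1, so 5+5+1 = 11.
Wednesday + 11 ≡ Sunday — that's 1965's doomsday.
In February the doomsday date is Feb 28 (1965 is not a leap year).
Feb 16 is 12 days before Feb 28; 12 mod 7 = 5, so Sunday − 5 = Tuesday.

Tuesday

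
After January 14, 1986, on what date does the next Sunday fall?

January 19, 1986

Jan 14, 1986 is a Tuesday.
From Tuesday to the next Sunday is 5 days.
Jan 14, 1986 + 5 = Jan 19, 1986.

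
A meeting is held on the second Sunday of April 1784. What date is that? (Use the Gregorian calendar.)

April 11, 1784

April 1, 1784 is a Thursday.
The first Sunday is therefore April 4 (3 days later).
The second Sunday is 4 + 1×7 = April 11.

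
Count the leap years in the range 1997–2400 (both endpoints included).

98

Multiples of 4 in [1997,2400]: 101.
Of those, multiples of 100: 5 (not leap unless ÷400).
Multiples of 400: 2.
Leap years = 101 − 5 + 2 = 98.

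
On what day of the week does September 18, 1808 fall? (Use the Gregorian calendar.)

Sunday

January 1, 1808 is a Friday.
Jan 1, 1808 → Feb 1, 1808: 31 days (January has 31).
Feb 1, 1808 → Mar 1, 1808: 29 days (February has 29).
Mar 1, 1808 → Apr 1, 1808: 31 days (March has 31).
Apr 1, 1808 → May 1, 1808: 30 days (April has 30).
May 1, 1808 → Jun 1, 1808: 31 days (May has 31).
Jun 1, 1808 → Jul 1, 1808: 30 days (June has 30).
Jul 1, 1808 → Aug 1, 1808: 31 days (July has 31).
Aug 1, 1808 → Sep 1, 1808: 31 days (August has 31).
Sep 1, 1808 → Sep 18, 1808: 17 days.
Total: 261 days.
261 mod 7 = 2, so Friday + 2 = Sunday.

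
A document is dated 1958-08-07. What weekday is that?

January 1, 1958 is a Wednesday.
Jan 1, 1958 → Feb 1, 1958: 31 days (January has 31).
Feb 1, 1958 → Mar 1, 1958: 28 days (February has 28).
Mar 1, 1958 → Apr 1, 1958: 31 days (March has 31).
Apr 1, 1958 → May 1, 1958: 30 days (April has 30).
May 1, 1958 → Jun 1, 1958: 31 days (May has 31).
Jun 1, 1958 → Jul 1, 1958: 30 days (June has 30).
Jul 1, 1958 → Aug 1, 1958: 31 days (July has 31).
Aug 1, 1958 → Aug 7, 1958: 6 days.
Total: 218 days.
218 mod 7 = 1, so Wednesday + 1 = Thursday.

Thursday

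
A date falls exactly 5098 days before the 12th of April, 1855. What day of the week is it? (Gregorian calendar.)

Tuesday

Apr 12, 1855 is a Thursday.
5098 mod 7 = 2, so 5098 days before a Thursday is Thursday − 2 = Tuesday.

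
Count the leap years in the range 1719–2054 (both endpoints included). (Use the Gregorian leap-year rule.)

82

Multiples of 4 in [1719,2054]: 84.
Of those, multiples of 100: 3 (not leap unless ÷400).
Multiples of 400: 1.
Leap years = 84 − 3 + 1 = 82.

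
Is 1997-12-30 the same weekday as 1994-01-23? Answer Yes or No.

No

From Jan 23, 1994 to Dec 30, 1997 is 1437 days.
1437 mod 7 = 2, so they are different weekdays.
(Jan 23, 1994 is a Sunday; Dec 30, 1997 is a Tuesday.)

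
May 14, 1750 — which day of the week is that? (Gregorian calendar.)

Thursday

Doomsday rule: the anchor day for the 1700s is Sunday. For year 50: 50÷12 = 4 r 2, and 2÷4 = 0, so 4+2+0 = 6.
Sunday + 6 ≡ Saturday — that's 1750's doomsday.
In May the doomsday date is May 9.
May 14 is 5 days after May 9; 5 mod 7 = 5, so Saturday + 5 = Thursday.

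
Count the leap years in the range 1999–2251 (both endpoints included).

61

Multiples of 4 in [1999,2251]: 63.
Of those, multiples of 100: 3 (not leap unless ÷400).
Multiples of 400: 1.
Leap years = 63 − 3 + 1 = 61.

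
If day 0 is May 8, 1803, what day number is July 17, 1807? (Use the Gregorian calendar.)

May 8, 1803 → May 8, 1804: 366 days (Feb 29, 1804 is in that span).
May 8, 1804 → May 8, 1805: 365 days.
May 8, 1805 → May 8, 1806: 365 days.
May 8, 1806 → May 8, 1807: 365 days.
May 8, 1807 → Jun 8, 1807: 31 days (May has 31).
Jun 8, 1807 → Jul 8, 1807: 30 days (June has 30).
Jul 8, 1807 → Jul 17, 1807: 9 days.
Total: 1531 days.

1531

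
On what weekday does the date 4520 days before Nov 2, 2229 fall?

First find the weekday of Nov 2, 2229. Doomsday rule: the anchor day for the 2200s is Friday. For year 29: 29÷12 = 2 r 5, and 5÷4 = 1, so 2+5+1 = 8.
Friday + 8 ≡ Saturday — that's 2229's doomsday.
In November the doomsday date is Nov 7.
Nov 2 is 5 days before Nov 7; 5 mod 7 = 5, so Saturday − 5 = Monday.
4520 mod 7 = 5, so 4520 days before a Monday is Monday − 5 = Wednesday.

Wednesday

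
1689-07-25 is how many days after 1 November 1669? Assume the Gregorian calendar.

Nov 1, 1669 → Nov 1, 1670: 365 days.
Nov 1, 1670 → Nov 1, 1671: 365 days.
Nov 1, 1671 → Nov 1, 1672: 366 days (Feb 29, 1672 is in that span).
Nov 1, 1672 → Nov 1, 1673: 365 days.
Nov 1, 1673 → Nov 1, 1674: 365 days.
Nov 1, 1674 → Nov 1, 1675: 365 days.
Nov 1, 1675 → Nov 1, 1676: 366 days (Feb 29, 1676 is in that span).
Nov 1, 1676 → Nov 1, 1677: 365 days.
Nov 1, 1677 → Nov 1, 1678: 365 days.
Nov 1, 1678 → Nov 1, 1679: 365 days.
Nov 1, 1679 → Nov 1, 1680: 366 days (Feb 29, 1680 is in that span).
Nov 1, 1680 → Nov 1, 1681: 365 days.
Nov 1, 1681 → Nov 1, 1682: 365 days.
Nov 1, 1682 → Nov 1, 1683: 365 days.
Nov 1, 1683 → Nov 1, 1684: 366 days (Feb 29, 1684 is in that span).
Nov 1, 1684 → Nov 1, 1685: 365 days.
Nov 1, 1685 → Nov 1, 1686: 365 days.
Nov 1, 1686 → Nov 1, 1687: 365 days.
Nov 1, 1687 → Nov 1, 1688: 366 days (Feb 29, 1688 is in that span).
Nov 1, 1688 → Dec 1, 1688: 30 days (November has 30).
Dec 1, 1688 → Jan 1, 1689: 31 days (December has 31).
Jan 1, 1689 → Feb 1, 1689: 31 days (January has 31).
Feb 1, 1689 → Mar 1, 1689: 28 days (February has 28).
Mar 1, 1689 → Apr 1, 1689: 31 days (March has 31).
Apr 1, 1689 → May 1, 1689: 30 days (April has 30).
May 1, 1689 → Jun 1, 1689: 31 days (May has 31).
Jun 1, 1689 → Jul 1, 1689: 30 days (June has 30).
Jul 1, 1689 → Jul 25, 1689: 24 days.
Total: 7206 days.

7206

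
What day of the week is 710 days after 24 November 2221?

Nov 24, 2221 is a Saturday.
710 mod 7 = 3, so 710 days after a Saturday is Saturday + 3 = Tuesday.

Tuesday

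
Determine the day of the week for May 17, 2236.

Doomsday rule: the anchor day for the 2200s is Friday. For year 36: 36÷12 = 3 r 0, and 0÷4 = 0, so 3+0+0 = 3.
Friday + 3 ≡ Monday — that's 2236's doomsday.
In May the doomsday date is May 9.
May 17 is 8 days after May 9; 8 mod 7 = 1, so Monday + 1 = Tuesday.

Tuesday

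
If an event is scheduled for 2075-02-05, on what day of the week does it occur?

Doomsday rule: the anchor day for the 2000s is Tuesday. For year 75: 75÷12 = 6 r 3, and 3÷4 = 0, so 6+3+0 = 9.
Tuesday + 9 ≡ Thursday — that's 2075's doomsday.
In February the doomsday date is Feb 28 (2075 is not a leap year).
Feb 5 is 23 days before Feb 28; 23 mod 7 = 2, so Thursday − 2 = Tuesday.

Tuesday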